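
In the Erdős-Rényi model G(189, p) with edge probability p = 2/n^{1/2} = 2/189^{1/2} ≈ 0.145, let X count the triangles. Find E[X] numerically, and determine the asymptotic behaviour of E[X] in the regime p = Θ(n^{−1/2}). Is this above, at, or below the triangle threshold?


Number of potential triangles: C(189, 3) = 1107414.
Each occurs with probability p³ ≈ (0.145)³ ≈ 3.07891e-03.
By linearity: E[X] = C(189, 3)·p³ ≈ 1107414 · 3.07891e-03 ≈ 3409.630.
Since α = 1/2 < 1, p = c/n^{1/2} ≫ 1/n is above the triangle threshold p ~ 1/n. Asymptotically E[X] ~ (c³/6)·n^{3(1−α)} = (2³/6)·n^{1.5} → ∞; triangles are abundant w.h.p.

E[X] ≈ 3409.630; in regime p = Θ(1/n^{1/2}) E[X] diverges (above the triangle threshold p ~ 1/n).


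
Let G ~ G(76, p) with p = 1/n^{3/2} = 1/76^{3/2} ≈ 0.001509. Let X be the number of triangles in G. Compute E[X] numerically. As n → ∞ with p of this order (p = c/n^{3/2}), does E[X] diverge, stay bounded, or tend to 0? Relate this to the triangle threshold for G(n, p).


Number of potential triangles: C(76, 3) = 70300.
Each occurs with probability p³ ≈ (0.001509)³ ≈ 3.438261e-09.
By linearity: E[X] = C(76, 3)·p³ ≈ 70300 · 3.438261e-09 ≈ 0.0002.
Since α = 3/2 > 1, p = c/n^{3/2} = o(1/n) is below the triangle threshold p ~ 1/n. Asymptotically E[X] ~ (c³/6)·n^{3(1−α)} = (1³/6)·n^{-1.5} → 0, so by Markov's inequality G has no triangles w.h.p.

E[X] ≈ 0.0002; in regime p = Θ(1/n^{3/2}) E[X] tends to 0 (below the triangle threshold p ~ 1/n).


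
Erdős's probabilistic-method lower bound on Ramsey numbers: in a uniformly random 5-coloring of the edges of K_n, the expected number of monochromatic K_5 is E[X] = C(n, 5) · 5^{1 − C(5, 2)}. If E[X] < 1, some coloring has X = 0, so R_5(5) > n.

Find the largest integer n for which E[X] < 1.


We need C(n, 5) · 5^{1 − 10} < 1, i.e. C(n, 5) < 5^{10 − 1} = 1953125.
Check values of n near the boundary:
  n = 44: C(44, 5) = 1086008; 1086008 < 1953125? YES
  n = 45: C(45, 5) = 1221759; 1221759 < 1953125? YES
  n = 46: C(46, 5) = 1370754; 1370754 < 1953125? YES
  n = 47: C(47, 5) = 1533939; 1533939 < 1953125? YES
  n = 48: C(48, 5) = 1712304; 1712304 < 1953125? YES
  n = 49: C(49, 5) = 1906884; 1906884 < 1953125? YES
  n = 50: C(50, 5) = 2118760; 2118760 < 1953125? NO
  n = 51: C(51, 5) = 2349060; 2349060 < 1953125? NO
The largest n with C(n, 5) < 1953125 is n = 49 (where E[X] = 1906884/1953125 ≈ 0.9763). Hence R_5(5) > 49, i.e. R_5(5) ≥ 50.

Largest n = 49; hence R_5(5) > 49.


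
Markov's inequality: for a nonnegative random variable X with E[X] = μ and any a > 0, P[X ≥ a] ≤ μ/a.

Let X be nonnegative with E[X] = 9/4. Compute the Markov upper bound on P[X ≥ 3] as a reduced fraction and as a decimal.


μ = E[X] = 9/4, a = 3.
Markov: P[X ≥ 3] ≤ μ/a = (9/4)/3 = 3/4.
Numerically: ≈ 0.750.
(Since a = 3 > μ = 2.250, the bound 3/4 is < 1 and informative.)

P[X ≥ 3] ≤ 3/4 ≈ 0.750.


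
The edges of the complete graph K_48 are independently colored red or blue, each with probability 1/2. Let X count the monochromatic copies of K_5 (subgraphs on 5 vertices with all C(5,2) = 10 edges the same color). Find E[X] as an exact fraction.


Let X = Σ_S X_S over the C(48, 5) = 1712304 subsets S of size 5, where X_S = 1 if the K_5 on S is monochromatic.
For a fixed S, the K_5 on S has C(5, 2) = 10 edges. P[all 10 edges red] = (1/2)^10, and likewise for blue, so P[monochromatic] = 2·(1/2)^10 = 2^{1 − 10} = 1/512.
By linearity: E[X] = C(48, 5) · 2^{1 − 10} = 1712304 · 1/512 = 107019/32.
Numerically: E[X] ≈ 3344.344.

E[X] = C(48,5)·2^(1−C(5,2)) = 107019/32 ≈ 3344.344.


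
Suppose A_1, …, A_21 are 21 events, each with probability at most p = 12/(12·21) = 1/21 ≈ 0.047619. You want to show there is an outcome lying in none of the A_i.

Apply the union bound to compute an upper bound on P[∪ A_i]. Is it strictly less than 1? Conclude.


Union bound: P[∪_{i=1}^{21} A_i] ≤ Σ_i P[A_i] ≤ 21·p = 21·(1/21) = 1.
Numerically: 1 ≈ 1.000000.
Is 1 < 1? NO.
Since the bound 1 is ≥ 1, the union bound is uninformative here; it does NOT by itself certify existence.

21·p = 1 ≈ 1.000000; existence NOT certified by the union bound.


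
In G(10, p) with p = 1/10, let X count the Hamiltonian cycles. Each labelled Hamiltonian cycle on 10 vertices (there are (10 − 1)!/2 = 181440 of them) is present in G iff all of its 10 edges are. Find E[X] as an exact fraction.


K_10 has (10 − 1)!/2 = 181440 labelled Hamiltonian cycles.
For each such Hamiltonian cycle H, let X_H = 1 if all 10 edges of H are present in G. Then P[X_H = 1] = p^{10} = (1/10)^{10} = 1/10000000000.
Summing the indicators: E[X] = Σ_H E[X_H] = 181440 · p^{10} = 181440 · 1/10000000000 = 567/31250000.
Numerically: E[X] ≈ 1.814e-05.

E[X] = 181440 · (1/10)^{10} = 567/31250000 ≈ 1.814e-05.


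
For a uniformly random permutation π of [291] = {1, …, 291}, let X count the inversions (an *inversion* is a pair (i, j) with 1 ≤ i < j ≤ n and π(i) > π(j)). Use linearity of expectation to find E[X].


Write X = Σ X_I over the C(291, 2) = 42195 pairs i < j, with X_I the indicator of one inversion.
There are 42195 indicators.
For each fixed pair i < j, the values π(i) and π(j) are two distinct elements of {1, …, 291} in uniformly random order; by symmetry P[π(i) > π(j)] = 1/2.
By linearity: E[X] = 42195 · (1/2) = C(291, 2) · (1/2) = 42195/2 = 42195/2 ≈ 21097.500.

E[X] = 42195/2 = 21097.500.


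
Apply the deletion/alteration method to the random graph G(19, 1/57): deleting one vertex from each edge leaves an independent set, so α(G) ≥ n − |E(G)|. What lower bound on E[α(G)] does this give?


E[|E(G)|] = C(19, 2)·p = 171 · (1/57) = 3.
E[α(G)] ≥ n − E[|E(G)|] = 19 − 3 = 16.
Numerically: ≈ 16.0000.
(This is only a lower bound; the true E[α(G)] may be larger.)

E[α(G)] ≥ 16 ≈ 16.0000.


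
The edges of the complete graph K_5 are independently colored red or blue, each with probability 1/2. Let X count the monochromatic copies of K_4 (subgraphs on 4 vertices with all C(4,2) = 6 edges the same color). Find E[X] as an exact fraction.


Let X = Σ_S X_S over the C(5, 4) = 5 subsets S of size 4, where X_S = 1 if the K_4 on S is monochromatic.
For a fixed S, the K_4 on S has C(4, 2) = 6 edges. P[all 6 edges red] = (1/2)^6, and likewise for blue, so P[monochromatic] = 2·(1/2)^6 = 2^{1 − 6} = 1/32.
By linearity of expectation: E[X] = C(5, 4) · 2^{1 − 6} = 5 · 1/32 = 5/32.
Numerically: E[X] ≈ 0.1562.

E[X] = C(5,4)·2^(1−C(4,2)) = 5/32 ≈ 0.1562.


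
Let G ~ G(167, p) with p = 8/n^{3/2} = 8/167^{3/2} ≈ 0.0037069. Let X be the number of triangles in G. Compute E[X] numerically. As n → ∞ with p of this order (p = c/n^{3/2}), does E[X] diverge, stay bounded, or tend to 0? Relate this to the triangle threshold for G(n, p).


Number of potential triangles: C(167, 3) = 762355.
Each occurs with probability p³ ≈ (0.0037069)³ ≈ 5.0938463e-08.
By linearity: E[X] = C(167, 3)·p³ ≈ 762355 · 5.0938463e-08 ≈ 0.03883.
Since α = 3/2 > 1, p = c/n^{3/2} = o(1/n) is below the triangle threshold p ~ 1/n. Asymptotically E[X] ~ (c³/6)·n^{3(1−α)} = (8³/6)·n^{-1.5} → 0, so by Markov's inequality G has no triangles w.h.p.

E[X] ≈ 0.03883; in regime p = Θ(1/n^{3/2}) E[X] tends to 0 (below the triangle threshold p ~ 1/n).


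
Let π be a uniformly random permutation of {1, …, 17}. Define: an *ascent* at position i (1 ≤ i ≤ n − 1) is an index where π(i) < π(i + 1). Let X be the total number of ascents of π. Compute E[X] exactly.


Write X = Σ X_I over i = 1, …, 16, with X_I the indicator of one ascent.
There are 16 indicators.
For each fixed i, the pair (π(i), π(i+1)) is a uniformly random ordered pair of distinct values from {1, …, 17}; by symmetry P[π(i) < π(i+1)] = 1/2.
By linearity: E[X] = 16 · (1/2) = (17 − 1) · (1/2) = 8 ≈ 8.000.

E[X] = 8 = 8.000.


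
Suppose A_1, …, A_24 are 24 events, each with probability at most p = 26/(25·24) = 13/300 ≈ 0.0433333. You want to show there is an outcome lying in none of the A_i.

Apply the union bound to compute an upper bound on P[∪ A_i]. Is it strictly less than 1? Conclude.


Union bound: P[∪_{i=1}^{24} A_i] ≤ Σ_i P[A_i] ≤ 24·p = 24·(13/300) = 26/25.
Numerically: 26/25 ≈ 1.0400000.
Is 26/25 < 1? NO.
Since the bound 26/25 is ≥ 1, the union bound is uninformative here; it does NOT by itself certify existence.

24·p = 26/25 ≈ 1.0400000; existence NOT certified by the union bound.


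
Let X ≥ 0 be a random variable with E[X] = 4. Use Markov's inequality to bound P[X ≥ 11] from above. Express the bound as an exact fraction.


μ = E[X] = 4, a = 11.
Markov: P[X ≥ 11] ≤ μ/a = (4)/11 = 4/11.
Numerically: ≈ 0.364.
(Since a = 11 > μ = 4.000, the bound 4/11 is < 1 and informative.)

P[X ≥ 11] ≤ 4/11 ≈ 0.364.


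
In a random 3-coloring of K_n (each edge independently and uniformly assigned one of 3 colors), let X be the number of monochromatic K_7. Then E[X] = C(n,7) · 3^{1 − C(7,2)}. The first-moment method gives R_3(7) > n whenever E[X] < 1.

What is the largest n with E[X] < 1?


We need C(n, 7) · 3^{1 − 21} < 1, i.e. C(n, 7) < 3^{21 − 1} = 3486784401.
Check values of n near the boundary:
  n = 75: C(75, 7) = 1984829850; 1984829850 < 3486784401? YES
  n = 76: C(76, 7) = 2186189400; 2186189400 < 3486784401? YES
  n = 77: C(77, 7) = 2404808340; 2404808340 < 3486784401? YES
  n = 78: C(78, 7) = 2641902120; 2641902120 < 3486784401? YES
  n = 79: C(79, 7) = 2898753715; 2898753715 < 3486784401? YES
  n = 80: C(80, 7) = 3176716400; 3176716400 < 3486784401? YES
  n = 81: C(81, 7) = 3477216600; 3477216600 < 3486784401? YES
  n = 82: C(82, 7) = 3801756816; 3801756816 < 3486784401? NO
  n = 83: C(83, 7) = 4151918628; 4151918628 < 3486784401? NO
  n = 84: C(84, 7) = 4529365776; 4529365776 < 3486784401? NO
The largest n with C(n, 7) < 3486784401 is n = 81 (where E[X] = 42928600/43046721 ≈ 0.9972560). Hence R_3(7) > 81, i.e. R_3(7) ≥ 82.

Largest n = 81; hence R_3(7) > 81.


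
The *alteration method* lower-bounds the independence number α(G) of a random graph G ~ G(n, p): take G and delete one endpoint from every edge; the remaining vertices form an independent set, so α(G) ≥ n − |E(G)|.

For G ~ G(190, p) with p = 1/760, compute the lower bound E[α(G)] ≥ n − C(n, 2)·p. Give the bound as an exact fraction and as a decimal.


E[|E(G)|] = C(190, 2)·p = 17955 · (1/760) = 189/8.
E[α(G)] ≥ n − E[|E(G)|] = 190 − 189/8 = 1331/8.
Numerically: ≈ 166.375000.
(This is only a lower bound; the true E[α(G)] may be larger.)

E[α(G)] ≥ 1331/8 ≈ 166.375000.


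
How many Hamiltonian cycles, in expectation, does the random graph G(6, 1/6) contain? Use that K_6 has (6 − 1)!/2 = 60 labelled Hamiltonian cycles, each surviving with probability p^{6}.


K_6 has (6 − 1)!/2 = 60 labelled Hamiltonian cycles.
For each such Hamiltonian cycle H, let X_H = 1 if all 6 edges of H are present in G. Then P[X_H = 1] = p^{6} = (1/6)^{6} = 1/46656.
By linearity: E[X] = Σ_H E[X_H] = 60 · p^{6} = 60 · 1/46656 = 5/3888.
Numerically: E[X] ≈ 0.00128601.

E[X] = 60 · (1/6)^{6} = 5/3888 ≈ 0.00128601.


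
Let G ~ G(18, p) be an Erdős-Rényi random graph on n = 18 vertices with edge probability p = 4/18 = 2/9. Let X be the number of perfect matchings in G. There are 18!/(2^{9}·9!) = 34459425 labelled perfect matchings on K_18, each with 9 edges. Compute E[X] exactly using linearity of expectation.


K_18 has 18!/(2^{9}·9!) = 34459425 labelled perfect matchings.
For each such perfect matching H, let X_H = 1 if all 9 edges of H are present in G. Then P[X_H = 1] = p^{9} = (2/9)^{9} = 512/387420489.
Summing the indicators: E[X] = Σ_H E[X_H] = 34459425 · p^{9} = 34459425 · 512/387420489 = 217817600/4782969.
Numerically: E[X] ≈ 45.5402.

E[X] = 34459425 · (2/9)^{9} = 217817600/4782969 ≈ 45.5402.


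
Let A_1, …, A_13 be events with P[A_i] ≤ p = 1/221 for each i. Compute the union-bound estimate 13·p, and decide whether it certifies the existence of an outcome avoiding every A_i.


Union bound: P[∪_{i=1}^{13} A_i] ≤ Σ_i P[A_i] ≤ 13·p = 13·(1/221) = 1/17.
Numerically: 1/17 ≈ 0.059.
Is 1/17 < 1? YES.
Since P[∪ A_i] ≤ 1/17 < 1, the complement has P[∩ A_i^c] ≥ 1 − 1/17 = 16/17 > 0, so some outcome avoids every A_i.

13·p = 1/17 ≈ 0.059; existence CERTIFIED by the union bound.


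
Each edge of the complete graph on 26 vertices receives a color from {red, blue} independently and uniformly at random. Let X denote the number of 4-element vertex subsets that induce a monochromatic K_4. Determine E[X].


Let X = Σ_S X_S over the C(26, 4) = 14950 subsets S of size 4, where X_S = 1 if the K_4 on S is monochromatic.
For a fixed S, the K_4 on S has C(4, 2) = 6 edges. P[all 6 edges red] = (1/2)^6, and likewise for blue, so P[monochromatic] = 2·(1/2)^6 = 2^{1 − 6} = 1/32.
By linearity: E[X] = C(26, 4) · 2^{1 − 6} = 14950 · 1/32 = 7475/16.
Numerically: E[X] ≈ 467.187500.

E[X] = C(26,4)·2^(1−C(4,2)) = 7475/16 ≈ 467.187500.


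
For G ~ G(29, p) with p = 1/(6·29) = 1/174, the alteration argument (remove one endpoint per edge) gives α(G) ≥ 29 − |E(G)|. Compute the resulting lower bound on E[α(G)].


E[|E(G)|] = C(29, 2)·p = 406 · (1/174) = 7/3.
E[α(G)] ≥ n − E[|E(G)|] = 29 − 7/3 = 80/3.
Numerically: ≈ 26.6667.
(This is only a lower bound; the true E[α(G)] may be larger.)

E[α(G)] ≥ 80/3 ≈ 26.6667.


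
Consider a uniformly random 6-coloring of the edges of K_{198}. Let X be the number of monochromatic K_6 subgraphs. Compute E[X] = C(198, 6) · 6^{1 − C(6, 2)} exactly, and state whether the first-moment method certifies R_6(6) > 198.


E[X] = C(198, 6) · 6^{1 − 15} = 77526225777 · 6^{−14} = 77526225777/78364164096.
As a reduced fraction: E[X] = 25842075259/26121388032 ≈ 0.989.
Is E[X] < 1? YES.
Since E[X] < 1, there exists a 6-coloring of K_{198} with no monochromatic K_6; hence R_6(6) > 198.

E[X] = 25842075259/26121388032 ≈ 0.989; E[X] < 1, so R_6(6) > 198.


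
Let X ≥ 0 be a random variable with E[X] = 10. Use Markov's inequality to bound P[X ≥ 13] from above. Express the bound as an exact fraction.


μ = E[X] = 10, a = 13.
Markov: P[X ≥ 13] ≤ μ/a = (10)/13 = 10/13.
Numerically: ≈ 0.76923.
(Since a = 13 > μ = 10.00000, the bound 10/13 is < 1 and informative.)

P[X ≥ 13] ≤ 10/13 ≈ 0.76923.


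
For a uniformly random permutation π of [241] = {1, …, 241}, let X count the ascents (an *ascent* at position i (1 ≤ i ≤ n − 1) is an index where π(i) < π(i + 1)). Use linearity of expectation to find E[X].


Write X = Σ X_I over i = 1, …, 240, with X_I the indicator of one ascent.
There are 240 indicators.
For each fixed i, the pair (π(i), π(i+1)) is a uniformly random ordered pair of distinct values from {1, …, 241}; by symmetry P[π(i) < π(i+1)] = 1/2.
By linearity: E[X] = 240 · (1/2) = (241 − 1) · (1/2) = 120 ≈ 120.0000.

E[X] = 120 = 120.0000.


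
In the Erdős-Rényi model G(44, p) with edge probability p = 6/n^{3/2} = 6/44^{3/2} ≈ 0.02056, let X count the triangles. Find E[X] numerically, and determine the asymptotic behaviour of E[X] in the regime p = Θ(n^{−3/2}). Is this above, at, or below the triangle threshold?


Number of potential triangles: C(44, 3) = 13244.
Each occurs with probability p³ ≈ (0.02056)³ ≈ 8.687938e-06.
By linearity: E[X] = C(44, 3)·p³ ≈ 13244 · 8.687938e-06 ≈ 0.1151.
Since α = 3/2 > 1, p = c/n^{3/2} = o(1/n) is below the triangle threshold p ~ 1/n. Asymptotically E[X] ~ (c³/6)·n^{3(1−α)} = (6³/6)·n^{-1.5} → 0, so by Markov's inequality G has no triangles w.h.p.

E[X] ≈ 0.1151; in regime p = Θ(1/n^{3/2}) E[X] tends to 0 (below the triangle threshold p ~ 1/n).


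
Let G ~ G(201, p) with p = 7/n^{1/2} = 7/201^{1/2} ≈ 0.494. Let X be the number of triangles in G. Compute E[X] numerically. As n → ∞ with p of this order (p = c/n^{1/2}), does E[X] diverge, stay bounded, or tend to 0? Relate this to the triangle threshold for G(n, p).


Number of potential triangles: C(201, 3) = 1333300.
Each occurs with probability p³ ≈ (0.494)³ ≈ 1.20365e-01.
By linearity: E[X] = C(201, 3)·p³ ≈ 1333300 · 1.20365e-01 ≈ 160482.586.
Since α = 1/2 < 1, p = c/n^{1/2} ≫ 1/n is above the triangle threshold p ~ 1/n. Asymptotically E[X] ~ (c³/6)·n^{3(1−α)} = (7³/6)·n^{1.5} → ∞; triangles are abundant w.h.p.

E[X] ≈ 160482.586; in regime p = Θ(1/n^{1/2}) E[X] diverges (above the triangle threshold p ~ 1/n).


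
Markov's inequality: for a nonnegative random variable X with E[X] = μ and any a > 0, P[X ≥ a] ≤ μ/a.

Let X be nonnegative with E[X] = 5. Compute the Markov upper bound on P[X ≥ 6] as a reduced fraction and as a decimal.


μ = E[X] = 5, a = 6.
Markov: P[X ≥ 6] ≤ μ/a = (5)/6 = 5/6.
Numerically: ≈ 0.8333.
(Since a = 6 > μ = 5.0000, the bound 5/6 is < 1 and informative.)

P[X ≥ 6] ≤ 5/6 ≈ 0.8333.


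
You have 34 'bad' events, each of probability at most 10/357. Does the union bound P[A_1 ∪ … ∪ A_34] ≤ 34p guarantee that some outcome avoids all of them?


Union bound: P[∪_{i=1}^{34} A_i] ≤ Σ_i P[A_i] ≤ 34·p = 34·(10/357) = 20/21.
Numerically: 20/21 ≈ 0.9523810.
Is 20/21 < 1? YES.
Since P[∪ A_i] ≤ 20/21 < 1, the complement has P[∩ A_i^c] ≥ 1 − 20/21 = 1/21 > 0, so some outcome avoids every A_i.

34·p = 20/21 ≈ 0.9523810; existence CERTIFIED by the union bound.


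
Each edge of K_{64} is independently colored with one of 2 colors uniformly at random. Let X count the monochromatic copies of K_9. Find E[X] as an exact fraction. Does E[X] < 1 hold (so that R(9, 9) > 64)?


E[X] = C(64, 9) · 2^{1 − 36} = 27540584512 · 2^{−35} = 27540584512/34359738368.
As a reduced fraction: E[X] = 430321633/536870912 ≈ 0.8015365.
Is E[X] < 1? YES.
Since E[X] < 1, there exists a 2-coloring of K_{64} with no monochromatic K_9; hence R(9, 9) > 64.

E[X] = 430321633/536870912 ≈ 0.8015365; E[X] < 1, so R(9, 9) > 64.


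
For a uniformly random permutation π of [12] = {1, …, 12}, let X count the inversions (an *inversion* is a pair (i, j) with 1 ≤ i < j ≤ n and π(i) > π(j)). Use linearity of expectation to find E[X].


Write X = Σ X_I over the C(12, 2) = 66 pairs i < j, with X_I the indicator of one inversion.
There are 66 indicators.
For each fixed pair i < j, the values π(i) and π(j) are two distinct elements of {1, …, 12} in uniformly random order; by symmetry P[π(i) > π(j)] = 1/2.
By linearity: E[X] = 66 · (1/2) = C(12, 2) · (1/2) = 66/2 = 33 ≈ 33.00000.

E[X] = 33 = 33.00000.


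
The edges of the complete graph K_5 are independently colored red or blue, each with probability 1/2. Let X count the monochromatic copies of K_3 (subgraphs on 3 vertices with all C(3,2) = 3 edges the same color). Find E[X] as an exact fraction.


Let X = Σ_S X_S over the C(5, 3) = 10 subsets S of size 3, where X_S = 1 if the K_3 on S is monochromatic.
For a fixed S, the K_3 on S has C(3, 2) = 3 edges. P[all 3 edges red] = (1/2)^3, and likewise for blue, so P[monochromatic] = 2·(1/2)^3 = 2^{1 − 3} = 1/4.
By linearity: E[X] = C(5, 3) · 2^{1 − 3} = 10 · 1/4 = 5/2.
Numerically: E[X] ≈ 2.500000.

E[X] = C(5,3)·2^(1−C(3,2)) = 5/2 ≈ 2.500000.


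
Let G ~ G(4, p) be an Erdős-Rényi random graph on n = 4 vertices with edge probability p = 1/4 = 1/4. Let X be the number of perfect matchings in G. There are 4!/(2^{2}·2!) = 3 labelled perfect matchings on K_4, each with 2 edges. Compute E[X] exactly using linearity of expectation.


K_4 has 4!/(2^{2}·2!) = 3 labelled perfect matchings.
For each such perfect matching H, let X_H = 1 if all 2 edges of H are present in G. Then P[X_H = 1] = p^{2} = (1/4)^{2} = 1/16.
Summing the indicators: E[X] = Σ_H E[X_H] = 3 · p^{2} = 3 · 1/16 = 3/16.
Numerically: E[X] ≈ 0.188.

E[X] = 3 · (1/4)^{2} = 3/16 ≈ 0.188.


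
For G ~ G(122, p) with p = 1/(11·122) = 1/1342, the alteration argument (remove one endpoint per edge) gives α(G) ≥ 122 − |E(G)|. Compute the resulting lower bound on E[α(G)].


E[|E(G)|] = C(122, 2)·p = 7381 · (1/1342) = 11/2.
E[α(G)] ≥ n − E[|E(G)|] = 122 − 11/2 = 233/2.
Numerically: ≈ 116.500.
(This is only a lower bound; the true E[α(G)] may be larger.)

E[α(G)] ≥ 233/2 ≈ 116.500.


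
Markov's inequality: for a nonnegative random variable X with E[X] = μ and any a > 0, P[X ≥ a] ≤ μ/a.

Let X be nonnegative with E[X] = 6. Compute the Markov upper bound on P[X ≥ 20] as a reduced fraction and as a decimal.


μ = E[X] = 6, a = 20.
Markov: P[X ≥ 20] ≤ μ/a = (6)/20 = 3/10.
Numerically: ≈ 0.300.
(Since a = 20 > μ = 6.000, the bound 3/10 is < 1 and informative.)

P[X ≥ 20] ≤ 3/10 ≈ 0.300.


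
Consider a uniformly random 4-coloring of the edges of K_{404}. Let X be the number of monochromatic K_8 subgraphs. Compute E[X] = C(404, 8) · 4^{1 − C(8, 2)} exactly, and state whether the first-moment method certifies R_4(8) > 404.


E[X] = C(404, 8) · 4^{1 − 28} = 16415071523485570 · 4^{−27} = 16415071523485570/18014398509481984.
As a reduced fraction: E[X] = 8207535761742785/9007199254740992 ≈ 0.911.
Is E[X] < 1? YES.
Since E[X] < 1, there exists a 4-coloring of K_{404} with no monochromatic K_8; hence R_4(8) > 404.

E[X] = 8207535761742785/9007199254740992 ≈ 0.911; E[X] < 1, so R_4(8) > 404.


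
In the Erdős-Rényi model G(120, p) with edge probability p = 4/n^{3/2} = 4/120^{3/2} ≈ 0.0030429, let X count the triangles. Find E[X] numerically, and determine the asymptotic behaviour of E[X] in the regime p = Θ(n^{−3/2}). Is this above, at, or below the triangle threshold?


Number of potential triangles: C(120, 3) = 280840.
Each occurs with probability p³ ≈ (0.0030429)³ ≈ 2.81750287e-08.
By linearity: E[X] = C(120, 3)·p³ ≈ 280840 · 2.81750287e-08 ≈ 0.007913.
Since α = 3/2 > 1, p = c/n^{3/2} = o(1/n) is below the triangle threshold p ~ 1/n. Asymptotically E[X] ~ (c³/6)·n^{3(1−α)} = (4³/6)·n^{-1.5} → 0, so by Markov's inequality G has no triangles w.h.p.

E[X] ≈ 0.007913; in regime p = Θ(1/n^{3/2}) E[X] tends to 0 (below the triangle threshold p ~ 1/n).


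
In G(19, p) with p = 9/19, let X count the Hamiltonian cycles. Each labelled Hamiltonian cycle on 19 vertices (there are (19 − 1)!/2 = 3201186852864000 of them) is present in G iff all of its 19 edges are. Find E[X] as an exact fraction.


K_19 has (19 − 1)!/2 = 3201186852864000 labelled Hamiltonian cycles.
For each such Hamiltonian cycle H, let X_H = 1 if all 19 edges of H are present in G. Then P[X_H = 1] = p^{19} = (9/19)^{19} = 1350851717672992089/1978419655660313589123979.
By linearity of expectation: E[X] = Σ_H E[X_H] = 3201186852864000 · p^{19} = 3201186852864000 · 1350851717672992089/1978419655660313589123979 = 4324328758783534194876278992896000/1978419655660313589123979.
Numerically: E[X] ≈ 2.18575e+09.

E[X] = 3201186852864000 · (9/19)^{19} = 4324328758783534194876278992896000/1978419655660313589123979 ≈ 2.18575e+09.


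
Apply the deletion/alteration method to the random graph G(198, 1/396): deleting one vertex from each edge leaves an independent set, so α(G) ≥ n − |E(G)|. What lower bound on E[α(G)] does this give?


E[|E(G)|] = C(198, 2)·p = 19503 · (1/396) = 197/4.
E[α(G)] ≥ n − E[|E(G)|] = 198 − 197/4 = 595/4.
Numerically: ≈ 148.7500.
(This is only a lower bound; the true E[α(G)] may be larger.)

E[α(G)] ≥ 595/4 ≈ 148.7500.


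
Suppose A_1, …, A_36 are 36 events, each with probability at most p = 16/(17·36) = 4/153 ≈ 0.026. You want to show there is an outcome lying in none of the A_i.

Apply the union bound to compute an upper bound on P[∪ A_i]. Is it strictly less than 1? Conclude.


Union bound: P[∪_{i=1}^{36} A_i] ≤ Σ_i P[A_i] ≤ 36·p = 36·(4/153) = 16/17.
Numerically: 16/17 ≈ 0.941.
Is 16/17 < 1? YES.
Since P[∪ A_i] ≤ 16/17 < 1, the complement has P[∩ A_i^c] ≥ 1 − 16/17 = 1/17 > 0, so some outcome avoids every A_i.

36·p = 16/17 ≈ 0.941; existence CERTIFIED by the union bound.


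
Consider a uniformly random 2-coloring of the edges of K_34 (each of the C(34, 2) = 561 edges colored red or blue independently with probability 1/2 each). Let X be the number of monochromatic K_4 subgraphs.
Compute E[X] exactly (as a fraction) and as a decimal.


Let X = Σ_S X_S over the C(34, 4) = 46376 subsets S of size 4, where X_S = 1 if the K_4 on S is monochromatic.
For a fixed S, the K_4 on S has C(4, 2) = 6 edges. P[all 6 edges red] = (1/2)^6, and likewise for blue, so P[monochromatic] = 2·(1/2)^6 = 2^{1 − 6} = 1/32.
Summing: E[X] = C(34, 4) · 2^{1 − 6} = 46376 · 1/32 = 5797/4.
Numerically: E[X] ≈ 1449.250000.

E[X] = C(34,4)·2^(1−C(4,2)) = 5797/4 ≈ 1449.250000.


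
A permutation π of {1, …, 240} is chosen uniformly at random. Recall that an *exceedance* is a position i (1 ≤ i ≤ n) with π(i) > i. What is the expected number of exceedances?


Write X = Σ_{i=1}^{240} X_i, where X_i = 1_{π(i) > i}.
For each fixed i, π(i) is uniform over {1, …, 240} (marginal of a uniform permutation), so P[π(i) > i] = (n − i)/n. Summing: Σ_{i=1}^{240} (n − i)/n = (0 + 1 + … + 239)/240 = 240(240 − 1)/(2·240) = (240 − 1)/2.
Hence E[X] = Σ_{i=1}^{240} (240 − i)/240 = 239/2 ≈ 119.50000.

E[X] = 239/2 = 119.50000.


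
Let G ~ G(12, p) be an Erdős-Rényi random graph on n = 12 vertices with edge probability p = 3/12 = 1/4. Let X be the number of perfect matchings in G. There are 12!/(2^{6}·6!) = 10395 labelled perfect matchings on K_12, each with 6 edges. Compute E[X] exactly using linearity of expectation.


K_12 has 12!/(2^{6}·6!) = 10395 labelled perfect matchings.
For each such perfect matching H, let X_H = 1 if all 6 edges of H are present in G. Then P[X_H = 1] = p^{6} = (1/4)^{6} = 1/4096.
By linearity: E[X] = Σ_H E[X_H] = 10395 · p^{6} = 10395 · 1/4096 = 10395/4096.
Numerically: E[X] ≈ 2.54.

E[X] = 10395 · (1/4)^{6} = 10395/4096 ≈ 2.54.


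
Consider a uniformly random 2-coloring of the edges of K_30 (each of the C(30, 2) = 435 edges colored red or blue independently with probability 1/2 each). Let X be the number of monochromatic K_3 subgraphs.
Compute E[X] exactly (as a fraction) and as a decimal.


Let X = Σ_S X_S over the C(30, 3) = 4060 subsets S of size 3, where X_S = 1 if the K_3 on S is monochromatic.
For a fixed S, the K_3 on S has C(3, 2) = 3 edges. P[all 3 edges red] = (1/2)^3, and likewise for blue, so P[monochromatic] = 2·(1/2)^3 = 2^{1 − 3} = 1/4.
By linearity of expectation: E[X] = C(30, 3) · 2^{1 − 3} = 4060 · 1/4 = 1015.
Numerically: E[X] ≈ 1015.000000.

E[X] = C(30,3)·2^(1−C(3,2)) = 1015 ≈ 1015.000000.


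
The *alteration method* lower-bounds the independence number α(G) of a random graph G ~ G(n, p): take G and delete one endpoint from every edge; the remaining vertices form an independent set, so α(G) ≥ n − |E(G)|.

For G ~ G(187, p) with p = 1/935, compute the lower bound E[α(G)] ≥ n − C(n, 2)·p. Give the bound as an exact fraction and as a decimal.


E[|E(G)|] = C(187, 2)·p = 17391 · (1/935) = 93/5.
E[α(G)] ≥ n − E[|E(G)|] = 187 − 93/5 = 842/5.
Numerically: ≈ 168.400000.
(This is only a lower bound; the true E[α(G)] may be larger.)

E[α(G)] ≥ 842/5 ≈ 168.400000.


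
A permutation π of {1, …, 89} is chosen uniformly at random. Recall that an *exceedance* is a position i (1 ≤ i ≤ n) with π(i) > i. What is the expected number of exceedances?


Write X = Σ_{i=1}^{89} X_i, where X_i = 1_{π(i) > i}.
For each fixed i, π(i) is uniform over {1, …, 89} (marginal of a uniform permutation), so P[π(i) > i] = (n − i)/n. Summing: Σ_{i=1}^{89} (n − i)/n = (0 + 1 + … + 88)/89 = 89(89 − 1)/(2·89) = (89 − 1)/2.
Hence E[X] = Σ_{i=1}^{89} (89 − i)/89 = 44 ≈ 44.000.

E[X] = 44 = 44.000.


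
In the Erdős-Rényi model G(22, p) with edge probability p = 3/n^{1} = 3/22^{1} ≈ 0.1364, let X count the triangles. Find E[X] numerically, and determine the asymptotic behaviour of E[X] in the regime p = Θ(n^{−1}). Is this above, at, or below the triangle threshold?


Number of potential triangles: C(22, 3) = 1540.
Each occurs with probability p³ ≈ (0.1364)³ ≈ 2.535687e-03.
By linearity: E[X] = C(22, 3)·p³ ≈ 1540 · 2.535687e-03 ≈ 3.9050.
Here α = 1, so p = 3/n is exactly at the triangle threshold p ~ 1/n. Asymptotically E[X] → c³/6 = 3³/6 = 9/2 ≈ 4.5000, a bounded constant. In this regime the triangle count is asymptotically Poisson(c³/6).

E[X] ≈ 3.9050; in regime p = Θ(1/n^{1}) E[X] stays bounded (at the triangle threshold p ~ 1/n).


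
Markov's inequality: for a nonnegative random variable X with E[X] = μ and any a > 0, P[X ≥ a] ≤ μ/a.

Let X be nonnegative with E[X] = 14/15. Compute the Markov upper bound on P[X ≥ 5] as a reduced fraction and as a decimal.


μ = E[X] = 14/15, a = 5.
Markov: P[X ≥ 5] ≤ μ/a = (14/15)/5 = 14/75.
Numerically: ≈ 0.18667.
(Since a = 5 > μ = 0.93333, the bound 14/75 is < 1 and informative.)

P[X ≥ 5] ≤ 14/75 ≈ 0.18667.


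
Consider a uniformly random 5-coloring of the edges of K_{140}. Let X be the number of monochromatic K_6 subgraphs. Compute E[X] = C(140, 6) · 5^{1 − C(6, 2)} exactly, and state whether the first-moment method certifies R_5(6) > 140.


E[X] = C(140, 6) · 5^{1 − 15} = 9381724380 · 5^{−14} = 9381724380/6103515625.
As a reduced fraction: E[X] = 1876344876/1220703125 ≈ 1.53710.
Is E[X] < 1? NO.
Since E[X] ≥ 1, the first-moment bound is inconclusive at n = 140; it does NOT by itself certify R_5(6) > 140.

E[X] = 1876344876/1220703125 ≈ 1.53710; E[X] ≥ 1; first-moment method inconclusive here.


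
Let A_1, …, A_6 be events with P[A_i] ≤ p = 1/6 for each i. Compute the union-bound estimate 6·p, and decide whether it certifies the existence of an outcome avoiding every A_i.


Union bound: P[∪_{i=1}^{6} A_i] ≤ Σ_i P[A_i] ≤ 6·p = 6·(1/6) = 1.
Numerically: 1 ≈ 1.000.
Is 1 < 1? NO.
Since the bound 1 is ≥ 1, the union bound is uninformative here; it does NOT by itself certify existence.

6·p = 1 ≈ 1.000; existence NOT certified by the union bound.


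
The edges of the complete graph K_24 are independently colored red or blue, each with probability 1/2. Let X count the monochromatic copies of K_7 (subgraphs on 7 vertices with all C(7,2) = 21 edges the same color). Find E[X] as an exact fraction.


Let X = Σ_S X_S over the C(24, 7) = 346104 subsets S of size 7, where X_S = 1 if the K_7 on S is monochromatic.
For a fixed S, the K_7 on S has C(7, 2) = 21 edges. P[all 21 edges red] = (1/2)^21, and likewise for blue, so P[monochromatic] = 2·(1/2)^21 = 2^{1 − 21} = 1/1048576.
Summing: E[X] = C(24, 7) · 2^{1 − 21} = 346104 · 1/1048576 = 43263/131072.
Numerically: E[X] ≈ 0.330070.

E[X] = C(24,7)·2^(1−C(7,2)) = 43263/131072 ≈ 0.330070.


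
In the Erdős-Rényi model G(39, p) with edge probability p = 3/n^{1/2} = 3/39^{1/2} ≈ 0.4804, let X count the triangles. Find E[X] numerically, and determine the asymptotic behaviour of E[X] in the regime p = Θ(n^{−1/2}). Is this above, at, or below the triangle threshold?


Number of potential triangles: C(39, 3) = 9139.
Each occurs with probability p³ ≈ (0.4804)³ ≈ 1.108580e-01.
By linearity: E[X] = C(39, 3)·p³ ≈ 9139 · 1.108580e-01 ≈ 1013.1308.
Since α = 1/2 < 1, p = c/n^{1/2} ≫ 1/n is above the triangle threshold p ~ 1/n. Asymptotically E[X] ~ (c³/6)·n^{3(1−α)} = (3³/6)·n^{1.5} → ∞; triangles are abundant w.h.p.

E[X] ≈ 1013.1308; in regime p = Θ(1/n^{1/2}) E[X] diverges (above the triangle threshold p ~ 1/n).


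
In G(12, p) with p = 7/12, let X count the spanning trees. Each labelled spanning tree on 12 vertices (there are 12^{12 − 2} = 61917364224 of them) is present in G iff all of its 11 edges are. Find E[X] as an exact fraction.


K_12 has 12^{12 − 2} = 61917364224 labelled spanning trees.
For each such spanning tree H, let X_H = 1 if all 11 edges of H are present in G. Then P[X_H = 1] = p^{11} = (7/12)^{11} = 1977326743/743008370688.
Summing the indicators: E[X] = Σ_H E[X_H] = 61917364224 · p^{11} = 61917364224 · 1977326743/743008370688 = 1977326743/12.
Numerically: E[X] ≈ 1.648e+08.

E[X] = 61917364224 · (7/12)^{11} = 1977326743/12 ≈ 1.648e+08.


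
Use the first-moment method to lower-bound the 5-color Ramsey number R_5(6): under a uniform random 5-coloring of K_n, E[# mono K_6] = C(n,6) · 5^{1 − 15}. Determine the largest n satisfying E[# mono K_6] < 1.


We need C(n, 6) · 5^{1 − 15} < 1, i.e. C(n, 6) < 5^{15 − 1} = 6103515625.
Check values of n near the boundary:
  n = 124: C(124, 6) = 4465475476; 4465475476 < 6103515625? YES
  n = 125: C(125, 6) = 4690625500; 4690625500 < 6103515625? YES
  n = 126: C(126, 6) = 4925156775; 4925156775 < 6103515625? YES
  n = 127: C(127, 6) = 5169379425; 5169379425 < 6103515625? YES
  n = 128: C(128, 6) = 5423611200; 5423611200 < 6103515625? YES
  n = 129: C(129, 6) = 5688177600; 5688177600 < 6103515625? YES
  n = 130: C(130, 6) = 5963412000; 5963412000 < 6103515625? YES
  n = 131: C(131, 6) = 6249655776; 6249655776 < 6103515625? NO
  n = 132: C(132, 6) = 6547258432; 6547258432 < 6103515625? NO
  n = 133: C(133, 6) = 6856577728; 6856577728 < 6103515625? NO
The largest n with C(n, 6) < 6103515625 is n = 130 (where E[X] = 47707296/48828125 ≈ 0.977). Hence R_5(6) > 130, i.e. R_5(6) ≥ 131.

Largest n = 130; hence R_5(6) > 130.


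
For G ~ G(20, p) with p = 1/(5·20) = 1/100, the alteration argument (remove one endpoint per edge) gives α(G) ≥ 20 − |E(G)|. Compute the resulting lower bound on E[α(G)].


E[|E(G)|] = C(20, 2)·p = 190 · (1/100) = 19/10.
E[α(G)] ≥ n − E[|E(G)|] = 20 − 19/10 = 181/10.
Numerically: ≈ 18.1000.
(This is only a lower bound; the true E[α(G)] may be larger.)

E[α(G)] ≥ 181/10 ≈ 18.1000.


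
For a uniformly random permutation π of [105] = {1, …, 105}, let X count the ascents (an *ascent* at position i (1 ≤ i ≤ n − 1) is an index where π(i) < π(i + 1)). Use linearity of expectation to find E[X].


Write X = Σ X_I over i = 1, …, 104, with X_I the indicator of one ascent.
There are 104 indicators.
For each fixed i, the pair (π(i), π(i+1)) is a uniformly random ordered pair of distinct values from {1, …, 105}; by symmetry P[π(i) < π(i+1)] = 1/2.
By linearity: E[X] = 104 · (1/2) = (105 − 1) · (1/2) = 52 ≈ 52.0000.

E[X] = 52 = 52.0000.


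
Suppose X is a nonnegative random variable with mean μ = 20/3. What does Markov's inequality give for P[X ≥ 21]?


μ = E[X] = 20/3, a = 21.
Markov: P[X ≥ 21] ≤ μ/a = (20/3)/21 = 20/63.
Numerically: ≈ 0.3175.
(Since a = 21 > μ = 6.6667, the bound 20/63 is < 1 and informative.)

P[X ≥ 21] ≤ 20/63 ≈ 0.3175.


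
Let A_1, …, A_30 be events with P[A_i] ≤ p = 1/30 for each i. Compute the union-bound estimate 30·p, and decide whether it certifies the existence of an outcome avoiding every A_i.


Union bound: P[∪_{i=1}^{30} A_i] ≤ Σ_i P[A_i] ≤ 30·p = 30·(1/30) = 1.
Numerically: 1 ≈ 1.00000.
Is 1 < 1? NO.
Since the bound 1 is ≥ 1, the union bound is uninformative here; it does NOT by itself certify existence.

30·p = 1 ≈ 1.00000; existence NOT certified by the union bound.


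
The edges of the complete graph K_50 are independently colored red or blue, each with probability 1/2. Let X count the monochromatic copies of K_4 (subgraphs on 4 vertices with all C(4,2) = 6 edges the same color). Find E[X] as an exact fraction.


Let X = Σ_S X_S over the C(50, 4) = 230300 subsets S of size 4, where X_S = 1 if the K_4 on S is monochromatic.
For a fixed S, the K_4 on S has C(4, 2) = 6 edges. P[all 6 edges red] = (1/2)^6, and likewise for blue, so P[monochromatic] = 2·(1/2)^6 = 2^{1 − 6} = 1/32.
Summing: E[X] = C(50, 4) · 2^{1 − 6} = 230300 · 1/32 = 57575/8.
Numerically: E[X] ≈ 7196.875.

E[X] = C(50,4)·2^(1−C(4,2)) = 57575/8 ≈ 7196.875.


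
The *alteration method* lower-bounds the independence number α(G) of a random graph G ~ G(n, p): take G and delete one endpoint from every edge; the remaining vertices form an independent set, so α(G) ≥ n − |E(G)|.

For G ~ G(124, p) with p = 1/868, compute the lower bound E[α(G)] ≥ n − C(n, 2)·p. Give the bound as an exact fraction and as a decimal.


E[|E(G)|] = C(124, 2)·p = 7626 · (1/868) = 123/14.
E[α(G)] ≥ n − E[|E(G)|] = 124 − 123/14 = 1613/14.
Numerically: ≈ 115.2143.
(This is only a lower bound; the true E[α(G)] may be larger.)

E[α(G)] ≥ 1613/14 ≈ 115.2143.


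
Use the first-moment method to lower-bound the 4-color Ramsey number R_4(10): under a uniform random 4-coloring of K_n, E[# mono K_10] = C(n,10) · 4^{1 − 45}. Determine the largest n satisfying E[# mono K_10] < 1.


We need C(n, 10) · 4^{1 − 45} < 1, i.e. C(n, 10) < 4^{45 − 1} = 309485009821345068724781056.
Check values of n near the boundary:
  n = 2018: C(2018, 10) = 301820606687612220663963508; 301820606687612220663963508 < 309485009821345068724781056? YES
  n = 2019: C(2019, 10) = 303322949179835278009229628; 303322949179835278009229628 < 309485009821345068724781056? YES
  n = 2020: C(2020, 10) = 304832018578739931133653656; 304832018578739931133653656 < 309485009821345068724781056? YES
  n = 2021: C(2021, 10) = 306347841644770462864800616; 306347841644770462864800616 < 309485009821345068724781056? YES
  n = 2022: C(2022, 10) = 307870445231474093395937796; 307870445231474093395937796 < 309485009821345068724781056? YES
  n = 2023: C(2023, 10) = 309399856285778485315440716; 309399856285778485315440716 < 309485009821345068724781056? YES
  n = 2024: C(2024, 10) = 310936101848269937576192656; 310936101848269937576192656 < 309485009821345068724781056? NO
The largest n with C(n, 10) < 309485009821345068724781056 is n = 2023 (where E[X] = 77349964071444621328860179/77371252455336267181195264 ≈ 0.99972). Hence R_4(10) > 2023, i.e. R_4(10) ≥ 2024.

Largest n = 2023; hence R_4(10) > 2023.


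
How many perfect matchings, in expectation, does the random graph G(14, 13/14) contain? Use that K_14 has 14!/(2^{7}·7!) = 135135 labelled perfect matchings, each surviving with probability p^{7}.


K_14 has 14!/(2^{7}·7!) = 135135 labelled perfect matchings.
For each such perfect matching H, let X_H = 1 if all 7 edges of H are present in G. Then P[X_H = 1] = p^{7} = (13/14)^{7} = 62748517/105413504.
By linearity of expectation: E[X] = Σ_H E[X_H] = 135135 · p^{7} = 135135 · 62748517/105413504 = 1211360120685/15059072.
Numerically: E[X] ≈ 8.044e+04.

E[X] = 135135 · (13/14)^{7} = 1211360120685/15059072 ≈ 8.044e+04.


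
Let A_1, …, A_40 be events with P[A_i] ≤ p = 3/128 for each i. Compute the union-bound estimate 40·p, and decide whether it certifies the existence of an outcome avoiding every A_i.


Union bound: P[∪_{i=1}^{40} A_i] ≤ Σ_i P[A_i] ≤ 40·p = 40·(3/128) = 15/16.
Numerically: 15/16 ≈ 0.938.
Is 15/16 < 1? YES.
Since P[∪ A_i] ≤ 15/16 < 1, the complement has P[∩ A_i^c] ≥ 1 − 15/16 = 1/16 > 0, so some outcome avoids every A_i.

40·p = 15/16 ≈ 0.938; existence CERTIFIED by the union bound.


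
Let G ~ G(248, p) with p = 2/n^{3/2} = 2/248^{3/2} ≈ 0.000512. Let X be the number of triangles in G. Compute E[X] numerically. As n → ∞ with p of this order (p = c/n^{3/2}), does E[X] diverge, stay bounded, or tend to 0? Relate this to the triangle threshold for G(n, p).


Number of potential triangles: C(248, 3) = 2511496.
Each occurs with probability p³ ≈ (0.000512)³ ≈ 1.34294e-10.
By linearity: E[X] = C(248, 3)·p³ ≈ 2511496 · 1.34294e-10 ≈ 0.000.
Since α = 3/2 > 1, p = c/n^{3/2} = o(1/n) is below the triangle threshold p ~ 1/n. Asymptotically E[X] ~ (c³/6)·n^{3(1−α)} = (2³/6)·n^{-1.5} → 0, so by Markov's inequality G has no triangles w.h.p.

E[X] ≈ 0.000; in regime p = Θ(1/n^{3/2}) E[X] tends to 0 (below the triangle threshold p ~ 1/n).


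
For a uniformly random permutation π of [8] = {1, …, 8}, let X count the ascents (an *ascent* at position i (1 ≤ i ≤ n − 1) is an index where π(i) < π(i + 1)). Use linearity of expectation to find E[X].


Write X = Σ X_I over i = 1, …, 7, with X_I the indicator of one ascent.
There are 7 indicators.
For each fixed i, the pair (π(i), π(i+1)) is a uniformly random ordered pair of distinct values from {1, …, 8}; by symmetry P[π(i) < π(i+1)] = 1/2.
By linearity: E[X] = 7 · (1/2) = (8 − 1) · (1/2) = 7/2 ≈ 3.50000.

E[X] = 7/2 = 3.50000.
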